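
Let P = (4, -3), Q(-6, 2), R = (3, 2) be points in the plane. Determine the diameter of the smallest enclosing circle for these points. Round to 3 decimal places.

Side lengths²: PQ² = 125, PR² = 26, QR² = 81.
Since PQ² = 125 ≥ 81 + 26 = 107, the angle opposite PQ is not acute, so the smallest enclosing circle has PQ as diameter.
Centre = midpoint of PQ = (-1, -0.5), r² = 125/4 = 31.25.
Diameter = 2r = 2√(31.25) ≈ 11.180.

11.180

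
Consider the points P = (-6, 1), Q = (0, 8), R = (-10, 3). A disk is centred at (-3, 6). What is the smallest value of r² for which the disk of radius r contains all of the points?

58

The required radius is the distance from (-3, 6) to the farthest point.
Squared distances: 34, 13, 58.
Maximum is 58, attained at R.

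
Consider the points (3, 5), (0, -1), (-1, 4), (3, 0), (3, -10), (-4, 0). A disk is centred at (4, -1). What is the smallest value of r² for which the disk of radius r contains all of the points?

82

The required radius is the distance from (4, -1) to the farthest point.
Squared distances: 37, 16, 50, 2, 82, 65.
Maximum is 82, attained at (3, -10).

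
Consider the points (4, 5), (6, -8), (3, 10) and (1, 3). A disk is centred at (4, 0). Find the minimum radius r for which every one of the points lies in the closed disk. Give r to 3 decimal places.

10.050

The required radius is the distance from (4, 0) to the farthest point.
Squared distances: 25, 68, 101, 18.
Maximum is 101, attained at (3, 10).
r = √101 ≈ 10.050.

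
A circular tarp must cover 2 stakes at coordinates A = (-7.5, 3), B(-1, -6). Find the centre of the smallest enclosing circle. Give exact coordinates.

The smallest circle enclosing two points has them as diameter endpoints.
Centre = midpoint = (-4.25, -1.5); r² = |AB|²/4 = 123.25/4 = 30.8125.
Centre = (-4.25, -1.5).

(-4.25, -1.5)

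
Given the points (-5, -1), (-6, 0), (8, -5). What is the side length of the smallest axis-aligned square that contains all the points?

14

The bounding box has width 14 and height 5.
An axis-aligned square enclosing the set must have side ≥ max(width, height).
So the minimum side is max(14, 5) = 14.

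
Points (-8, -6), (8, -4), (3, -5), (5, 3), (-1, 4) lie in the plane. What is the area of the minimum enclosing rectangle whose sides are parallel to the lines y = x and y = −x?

In coordinates u = x + y, v = x − y the rectangle is axis-aligned; the map (x,y)→(u,v) scales areas by 2.
u-values: -14, 4, -2, 8, 3; range = 8 − (-14) = 22.
v-values: -2, 12, 8, 2, -5; range = 12 − (-5) = 17.
Area = (22 × 17) / 2 = 187.

187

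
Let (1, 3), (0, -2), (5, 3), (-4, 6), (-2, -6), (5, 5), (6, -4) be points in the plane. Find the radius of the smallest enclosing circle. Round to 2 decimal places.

The minimum enclosing circle is determined by three boundary points: (-4, 6), (-2, -6), (6, -4).
Their circumcentre is (0.6, 0.6) with r² = 50.32.
The farthest remaining point (5, 5) is at distance² 38.72 ≤ 50.32.
r = √(50.32) ≈ 7.09.

7.09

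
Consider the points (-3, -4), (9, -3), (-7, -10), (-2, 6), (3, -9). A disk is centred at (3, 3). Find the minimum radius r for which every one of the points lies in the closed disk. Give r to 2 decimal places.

The required radius is the distance from (3, 3) to the farthest point.
Squared distances: 85, 72, 269, 34, 144.
Maximum is 269, attained at (-7, -10).
r = √269 ≈ 16.40.

16.40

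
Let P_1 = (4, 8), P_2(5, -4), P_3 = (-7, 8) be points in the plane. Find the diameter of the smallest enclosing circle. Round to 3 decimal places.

16.971

Side lengths²: P_1P_2² = 145, P_1P_3² = 121, P_2P_3² = 288.
Since P_2P_3² = 288 ≥ 145 + 121 = 266, the angle opposite P_2P_3 is not acute, so the smallest enclosing circle has P_2P_3 as diameter.
Centre = midpoint of P_2P_3 = (-1, 2), r² = 288/4 = 72.
Diameter = 2r = 2√72 ≈ 16.971.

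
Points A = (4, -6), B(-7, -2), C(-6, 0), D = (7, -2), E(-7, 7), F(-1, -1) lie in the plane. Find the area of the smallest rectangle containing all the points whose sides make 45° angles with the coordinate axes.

168

In coordinates u = x + y, v = x − y the rectangle is axis-aligned; the map (x,y)→(u,v) scales areas by 2.
u-values: -2, -9, -6, 5, 0, -2; range = 5 − (-9) = 14.
v-values: 10, -5, -6, 9, -14, 0; range = 10 − (-14) = 24.
Area = (14 × 24) / 2 = 168.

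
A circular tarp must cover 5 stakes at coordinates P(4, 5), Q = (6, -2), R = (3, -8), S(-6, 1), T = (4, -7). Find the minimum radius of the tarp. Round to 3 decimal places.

A smallest enclosing disk is always determined by at most three of the input points on its boundary.
The minimum enclosing circle is determined by three boundary points: P, R, S.
Their circumcentre is (5/7, -9/7) with r² = 2465/49.
The farthest remaining point T is at distance² 2129/49 ≤ 2465/49.
r = √(2465/49) ≈ 7.093.

7.093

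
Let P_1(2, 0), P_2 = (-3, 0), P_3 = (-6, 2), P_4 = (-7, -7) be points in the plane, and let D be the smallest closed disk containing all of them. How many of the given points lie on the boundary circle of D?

By Welzl's lemma the MEC is supported by two points (diametrically opposite) or three points (on a circumcircle).
The minimum enclosing circle is determined by three boundary points: P_1, P_3, P_4.
Their circumcentre is (-110/37, -107/37) with r² = 45305/1369.
The farthest remaining point P_2 is at distance² 11450/1369 ≤ 45305/1369.
The points at distance exactly r from the centre are P_1, P_3, P_4 — 3 points.

3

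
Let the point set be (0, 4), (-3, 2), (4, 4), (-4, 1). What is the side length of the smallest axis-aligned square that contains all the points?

8

The bounding box has width 8 and height 3.
An axis-aligned square enclosing the set must have side ≥ max(width, height).
So the minimum side is max(8, 3) = 8.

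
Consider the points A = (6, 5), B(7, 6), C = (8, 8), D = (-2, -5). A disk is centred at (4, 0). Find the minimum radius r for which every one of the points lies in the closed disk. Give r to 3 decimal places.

8.944

The required radius is the distance from (4, 0) to the farthest point.
Squared distances: 29, 45, 80, 61.
Maximum is 80, attained at C.
r = √80 ≈ 8.944.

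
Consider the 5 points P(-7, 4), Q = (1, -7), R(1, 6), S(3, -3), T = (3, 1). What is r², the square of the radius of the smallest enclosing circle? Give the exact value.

The minimum enclosing circle is determined by three boundary points: P, Q, R.
Their circumcentre is (-1.625, -0.5) with r² = 49.140625.
The farthest remaining point S is at distance² 27.640625 ≤ 49.140625.

49.140625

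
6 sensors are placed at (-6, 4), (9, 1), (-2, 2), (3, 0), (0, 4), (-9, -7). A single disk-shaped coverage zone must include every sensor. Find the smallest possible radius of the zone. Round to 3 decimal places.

9.849

A smallest enclosing disk is always determined by at most three of the input points on its boundary.
The farthest pair is (9, 1)–(-9, -7) with squared distance 388. The circle on this segment as diameter has centre (0, -3) and r² = 388/4 = 97.
Check (-6, 4): distance² to centre = 85 ≤ 97, so it lies inside.
All remaining points lie in this disk, and no smaller disk contains both endpoints, so this is the minimum enclosing circle.
r = √97 ≈ 9.849.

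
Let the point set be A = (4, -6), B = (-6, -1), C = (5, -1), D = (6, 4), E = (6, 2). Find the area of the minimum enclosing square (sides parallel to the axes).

144

The bounding box has width 12 and height 10.
An axis-aligned square enclosing the set must have side ≥ max(width, height).
So the minimum side is max(12, 10) = 12.
Area = 12² = 144.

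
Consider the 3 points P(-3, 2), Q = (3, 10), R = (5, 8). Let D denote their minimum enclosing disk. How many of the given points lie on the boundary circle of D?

3

Side lengths²: PQ² = 100, PR² = 100, QR² = 8.
Since PR² = 100 < 100 + 8 = 108, the triangle is acute, so the smallest enclosing circle is the circumcircle.
Circumcentre = (4/7, 39/7), r² = 1250/49.
The points at distance exactly r from the centre are P, Q, R — 3 points.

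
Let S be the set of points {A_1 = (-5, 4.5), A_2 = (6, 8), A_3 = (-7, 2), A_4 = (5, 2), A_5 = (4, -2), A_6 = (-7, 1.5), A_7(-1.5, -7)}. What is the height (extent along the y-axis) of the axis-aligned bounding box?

max y = 8, min y = -7, so height = 15.

15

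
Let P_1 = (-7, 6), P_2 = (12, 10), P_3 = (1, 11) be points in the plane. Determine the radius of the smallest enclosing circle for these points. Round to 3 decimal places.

9.708

Side lengths²: P_1P_2² = 377, P_1P_3² = 89, P_2P_3² = 122.
Since P_1P_2² = 377 ≥ 122 + 89 = 211, the angle opposite P_1P_2 is not acute, so the smallest enclosing circle has P_1P_2 as diameter.
Centre = midpoint of P_1P_2 = (2.5, 8), r² = 377/4 = 94.25.
r = √(94.25) ≈ 9.708.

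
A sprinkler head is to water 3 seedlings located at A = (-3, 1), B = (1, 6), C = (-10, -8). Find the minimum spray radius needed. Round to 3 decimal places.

8.902

Side lengths²: AB² = 41, AC² = 130, BC² = 317.
Since BC² = 317 ≥ 130 + 41 = 171, the angle opposite BC is not acute, so the smallest enclosing circle has BC as diameter.
Centre = midpoint of BC = (-4.5, -1), r² = 317/4 = 79.25.
r = √(79.25) ≈ 8.902.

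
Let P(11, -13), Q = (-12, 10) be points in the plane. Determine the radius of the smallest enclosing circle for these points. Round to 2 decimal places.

16.26

The smallest circle enclosing two points has them as diameter endpoints.
Centre = midpoint = (-0.5, -1.5); r² = |PQ|²/4 = 1058/4 = 264.5.
r = √(264.5) ≈ 16.26.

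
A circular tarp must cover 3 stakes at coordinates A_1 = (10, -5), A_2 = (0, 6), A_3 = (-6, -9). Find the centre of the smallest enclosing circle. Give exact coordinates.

(37/36, -28/9)

Side lengths²: A_1A_2² = 221, A_1A_3² = 272, A_2A_3² = 261.
Since A_1A_3² = 272 < 261 + 221 = 482, the triangle is acute, so the smallest enclosing circle is the circumcircle.
Circumcentre = (37/36, -28/9), r² = 108953/1296.
Centre = (37/36, -28/9).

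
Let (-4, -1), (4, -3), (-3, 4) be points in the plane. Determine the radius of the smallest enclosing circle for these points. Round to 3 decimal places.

Call the three points A, B, C in the order given.
Side lengths²: AB² = 68, AC² = 26, BC² = 98.
Since BC² = 98 ≥ 68 + 26 = 94, the angle opposite BC is not acute, so the smallest enclosing circle has BC as diameter.
Centre = midpoint of BC = (0.5, 0.5), r² = 98/4 = 24.5.
r = √(24.5) ≈ 4.950.

4.950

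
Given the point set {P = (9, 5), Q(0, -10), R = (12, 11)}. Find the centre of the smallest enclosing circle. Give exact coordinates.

(6, 0.5)

Side lengths²: PQ² = 306, PR² = 45, QR² = 585.
Since QR² = 585 ≥ 306 + 45 = 351, the angle opposite QR is not acute, so the smallest enclosing circle has QR as diameter.
Centre = midpoint of QR = (6, 0.5), r² = 585/4 = 146.25.
Centre = (6, 0.5).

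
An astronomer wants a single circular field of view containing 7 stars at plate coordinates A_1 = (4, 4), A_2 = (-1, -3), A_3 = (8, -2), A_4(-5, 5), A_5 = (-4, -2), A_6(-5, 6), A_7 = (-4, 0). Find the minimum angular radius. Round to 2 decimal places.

7.63

The minimum enclosing circle of a finite set is fixed by two of the points (as a diameter) or three (as a circumcircle).
The farthest pair is A_3–A_6 with squared distance 233. The circle on this segment as diameter has centre (1.5, 2) and r² = 233/4 = 58.25.
Check A_1: distance² to centre = 10.25 ≤ 58.25, so it lies inside.
All remaining points lie in this disk, and no smaller disk contains both endpoints, so this is the minimum enclosing circle.
r = √(58.25) ≈ 7.63.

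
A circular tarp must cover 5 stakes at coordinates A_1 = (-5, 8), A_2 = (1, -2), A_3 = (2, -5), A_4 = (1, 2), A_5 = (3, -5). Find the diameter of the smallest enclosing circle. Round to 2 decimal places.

15.26

A smallest enclosing disk is always determined by at most three of the input points on its boundary.
The farthest pair is A_1–A_5 with squared distance 233. The circle on this segment as diameter has centre (-1, 1.5) and r² = 233/4 = 58.25.
Check A_2: distance² to centre = 16.25 ≤ 58.25, so it lies inside.
All remaining points lie in this disk, and no smaller disk contains both endpoints, so this is the minimum enclosing circle.
Diameter = 2r = 2√(58.25) ≈ 15.26.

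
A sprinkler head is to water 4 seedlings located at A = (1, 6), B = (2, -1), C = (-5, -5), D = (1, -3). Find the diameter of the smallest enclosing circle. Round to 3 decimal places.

The farthest pair is A–C with squared distance 157. The circle on this segment as diameter has centre (-2, 0.5) and r² = 157/4 = 39.25.
Check B: distance² to centre = 18.25 ≤ 39.25, so it lies inside.
All remaining points lie in this disk, and no smaller disk contains both endpoints, so this is the minimum enclosing circle.
Diameter = 2r = 2√(39.25) ≈ 12.530.

12.530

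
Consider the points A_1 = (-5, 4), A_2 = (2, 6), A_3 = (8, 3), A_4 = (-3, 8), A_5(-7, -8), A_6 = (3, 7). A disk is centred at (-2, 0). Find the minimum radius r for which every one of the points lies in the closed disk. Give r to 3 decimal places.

10.440

The required radius is the distance from (-2, 0) to the farthest point.
Squared distances: 25, 52, 109, 65, 89, 74.
Maximum is 109, attained at A_3.
r = √109 ≈ 10.440.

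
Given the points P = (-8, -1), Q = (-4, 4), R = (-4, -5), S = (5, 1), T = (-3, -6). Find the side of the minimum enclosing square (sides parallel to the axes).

13

The bounding box has width 13 and height 10.
An axis-aligned square enclosing the set must have side ≥ max(width, height).
So the minimum side is max(13, 10) = 13.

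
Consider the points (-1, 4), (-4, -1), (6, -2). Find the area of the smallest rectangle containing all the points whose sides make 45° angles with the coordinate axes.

In coordinates u = x + y, v = x − y the rectangle is axis-aligned; the map (x,y)→(u,v) scales areas by 2.
u-values: 3, -5, 4; range = 4 − (-5) = 9.
v-values: -5, -3, 8; range = 8 − (-5) = 13.
Area = (9 × 13) / 2 = 58.5.

58.5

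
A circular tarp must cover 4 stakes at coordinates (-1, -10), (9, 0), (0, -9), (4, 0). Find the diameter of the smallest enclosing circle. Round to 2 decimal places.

A smallest enclosing disk is always determined by at most three of the input points on its boundary.
The farthest pair is (-1, -10)–(9, 0) with squared distance 200. The circle on this segment as diameter has centre (4, -5) and r² = 200/4 = 50.
Check (0, -9): distance² to centre = 32 ≤ 50, so it lies inside.
All remaining points lie in this disk, and no smaller disk contains both endpoints, so this is the minimum enclosing circle.
Diameter = 2r = 2√50 ≈ 14.14.

14.14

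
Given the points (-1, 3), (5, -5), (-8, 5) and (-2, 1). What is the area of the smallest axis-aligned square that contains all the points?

The bounding box has width 13 and height 10.
An axis-aligned square enclosing the set must have side ≥ max(width, height).
So the minimum side is max(13, 10) = 13.
Area = 13² = 169.

169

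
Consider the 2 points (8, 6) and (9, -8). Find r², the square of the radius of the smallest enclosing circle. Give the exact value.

49.25

The smallest circle enclosing two points has them as diameter endpoints.
Centre = midpoint = (8.5, -1); r² = |(8, 6)−(9, -8)|²/4 = 197/4 = 49.25.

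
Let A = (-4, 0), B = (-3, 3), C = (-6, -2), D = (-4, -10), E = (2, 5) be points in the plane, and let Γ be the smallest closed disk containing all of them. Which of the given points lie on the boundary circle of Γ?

The minimum enclosing circle of a finite set is fixed by two of the points (as a diameter) or three (as a circumcircle).
The farthest pair is D–E with squared distance 261. The circle on this segment as diameter has centre (-1, -2.5) and r² = 261/4 = 65.25.
Check A: distance² to centre = 15.25 ≤ 65.25, so it lies inside.
All remaining points lie in this disk, and no smaller disk contains both endpoints, so this is the minimum enclosing circle.
The points at distance exactly r from the centre are D, E — 2 points.

D, E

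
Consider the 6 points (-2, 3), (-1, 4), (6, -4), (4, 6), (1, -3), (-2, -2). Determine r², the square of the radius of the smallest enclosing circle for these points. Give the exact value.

11050/361

The minimum enclosing circle of a finite set is fixed by two of the points (as a diameter) or three (as a circumcircle).
The minimum enclosing circle is determined by three boundary points: (6, -4), (4, 6), (-2, -2).
Their circumcentre is (55/19, 11/19) with r² = 11050/361.
The farthest remaining point (-2, 3) is at distance² 10765/361 ≤ 11050/361.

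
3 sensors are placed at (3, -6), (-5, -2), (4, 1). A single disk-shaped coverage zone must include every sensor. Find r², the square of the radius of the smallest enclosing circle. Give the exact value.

25

Call the three points A, B, C in the order given.
Side lengths²: AB² = 80, AC² = 50, BC² = 90.
Since BC² = 90 < 80 + 50 = 130, the triangle is acute, so the smallest enclosing circle is the circumcircle.
Circumcentre = (0, -2), r² = 25.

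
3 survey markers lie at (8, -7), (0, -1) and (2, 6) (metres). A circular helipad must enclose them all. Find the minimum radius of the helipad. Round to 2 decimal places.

Call the three points A, B, C in the order given.
Side lengths²: AB² = 100, AC² = 205, BC² = 53.
Since AC² = 205 ≥ 100 + 53 = 153, the angle opposite AC is not acute, so the smallest enclosing circle has AC as diameter.
Centre = midpoint of AC = (5, -0.5), r² = 205/4 = 51.25.
r = √(51.25) ≈ 7.16.

7.16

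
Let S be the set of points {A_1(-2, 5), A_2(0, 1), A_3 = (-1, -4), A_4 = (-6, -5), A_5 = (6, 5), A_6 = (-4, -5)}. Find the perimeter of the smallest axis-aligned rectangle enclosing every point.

44

Width = max x − min x = 6 − (-6) = 12.
Height = max y − min y = 5 − (-5) = 10.
Perimeter = 2(12 + 10) = 44.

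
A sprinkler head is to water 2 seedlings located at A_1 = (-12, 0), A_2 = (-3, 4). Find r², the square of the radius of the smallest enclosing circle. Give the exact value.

The smallest circle enclosing two points has them as diameter endpoints.
Centre = midpoint = (-7.5, 2); r² = |A_1A_2|²/4 = 97/4 = 24.25.

24.25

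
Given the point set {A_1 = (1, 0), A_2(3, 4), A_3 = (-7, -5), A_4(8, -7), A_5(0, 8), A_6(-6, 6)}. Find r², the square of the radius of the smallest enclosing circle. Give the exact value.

91.25

The farthest pair is A_4–A_6 with squared distance 365. The circle on this segment as diameter has centre (1, -0.5) and r² = 365/4 = 91.25.
Check A_1: distance² to centre = 0.25 ≤ 91.25, so it lies inside.
All remaining points lie in this disk, and no smaller disk contains both endpoints, so this is the minimum enclosing circle.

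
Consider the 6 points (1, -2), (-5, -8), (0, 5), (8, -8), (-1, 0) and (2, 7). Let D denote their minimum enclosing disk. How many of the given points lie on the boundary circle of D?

The minimum enclosing circle of a finite set is fixed by two of the points (as a diameter) or three (as a circumcircle).
The minimum enclosing circle is determined by three boundary points: (-5, -8), (8, -8), (2, 7).
Their circumcentre is (1.5, -1.9) with r² = 79.46.
The farthest remaining point (0, 5) is at distance² 49.86 ≤ 79.46.
The points at distance exactly r from the centre are (-5, -8), (8, -8), (2, 7) — 3 points.

3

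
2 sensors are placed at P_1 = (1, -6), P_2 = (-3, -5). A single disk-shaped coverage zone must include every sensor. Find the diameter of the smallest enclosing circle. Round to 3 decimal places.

The smallest circle enclosing two points has them as diameter endpoints.
Centre = midpoint = (-1, -5.5); r² = |P_1P_2|²/4 = 17/4 = 4.25.
Diameter = 2r = 2√(4.25) ≈ 4.123.

4.123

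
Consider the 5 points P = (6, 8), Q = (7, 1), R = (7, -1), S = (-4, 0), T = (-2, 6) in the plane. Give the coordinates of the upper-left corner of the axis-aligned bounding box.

(-4, 8)

x-range [-4, 7], y-range [-1, 8].
The upper-left corner is (-4, 8).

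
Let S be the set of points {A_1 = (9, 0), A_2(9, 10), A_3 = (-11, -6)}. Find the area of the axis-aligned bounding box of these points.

320

x ranges over [-11, 9], width 20.
y ranges over [-6, 10], height 16.
Area = 20 × 16 = 320.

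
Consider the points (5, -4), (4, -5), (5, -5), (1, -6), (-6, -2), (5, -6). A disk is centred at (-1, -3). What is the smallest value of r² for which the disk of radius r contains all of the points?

The required radius is the distance from (-1, -3) to the farthest point.
Squared distances: 37, 29, 40, 13, 26, 45.
Maximum is 45, attained at (5, -6).

45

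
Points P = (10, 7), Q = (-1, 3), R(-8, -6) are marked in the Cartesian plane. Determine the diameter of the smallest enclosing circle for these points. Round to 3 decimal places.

Side lengths²: PQ² = 137, PR² = 493, QR² = 130.
Since PR² = 493 ≥ 137 + 130 = 267, the angle opposite PR is not acute, so the smallest enclosing circle has PR as diameter.
Centre = midpoint of PR = (1, 0.5), r² = 493/4 = 123.25.
Diameter = 2r = 2√(123.25) ≈ 22.204.

22.204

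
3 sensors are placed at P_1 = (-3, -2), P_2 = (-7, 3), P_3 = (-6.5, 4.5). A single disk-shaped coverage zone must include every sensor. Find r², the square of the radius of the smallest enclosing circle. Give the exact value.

Side lengths²: P_1P_2² = 41, P_1P_3² = 54.5, P_2P_3² = 2.5.
Since P_1P_3² = 54.5 ≥ 41 + 2.5 = 43.5, the angle opposite P_1P_3 is not acute, so the smallest enclosing circle has P_1P_3 as diameter.
Centre = midpoint of P_1P_3 = (-4.75, 1.25), r² = 54.5/4 = 13.625.

13.625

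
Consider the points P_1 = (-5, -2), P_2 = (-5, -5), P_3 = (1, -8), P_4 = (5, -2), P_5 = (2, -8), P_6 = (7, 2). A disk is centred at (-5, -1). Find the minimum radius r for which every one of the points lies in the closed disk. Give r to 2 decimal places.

12.37

The required radius is the distance from (-5, -1) to the farthest point.
Squared distances: 1, 16, 85, 101, 98, 153.
Maximum is 153, attained at P_6.
r = √153 ≈ 12.37.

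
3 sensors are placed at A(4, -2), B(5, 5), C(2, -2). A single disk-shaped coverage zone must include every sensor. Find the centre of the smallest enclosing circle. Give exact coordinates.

(3.5, 1.5)

Side lengths²: AB² = 50, AC² = 4, BC² = 58.
Since BC² = 58 ≥ 50 + 4 = 54, the angle opposite BC is not acute, so the smallest enclosing circle has BC as diameter.
Centre = midpoint of BC = (3.5, 1.5), r² = 58/4 = 14.5.
Centre = (3.5, 1.5).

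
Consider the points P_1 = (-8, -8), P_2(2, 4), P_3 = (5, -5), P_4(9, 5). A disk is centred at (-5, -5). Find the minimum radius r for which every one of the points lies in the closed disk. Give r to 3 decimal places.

The required radius is the distance from (-5, -5) to the farthest point.
Squared distances: 18, 130, 100, 296.
Maximum is 296, attained at P_4.
r = √296 ≈ 17.205.

17.205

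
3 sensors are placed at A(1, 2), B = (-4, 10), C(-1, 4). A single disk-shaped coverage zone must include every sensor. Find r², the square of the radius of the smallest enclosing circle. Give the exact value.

Side lengths²: AB² = 89, AC² = 8, BC² = 45.
Since AB² = 89 ≥ 45 + 8 = 53, the angle opposite AB is not acute, so the smallest enclosing circle has AB as diameter.
Centre = midpoint of AB = (-1.5, 6), r² = 89/4 = 22.25.

22.25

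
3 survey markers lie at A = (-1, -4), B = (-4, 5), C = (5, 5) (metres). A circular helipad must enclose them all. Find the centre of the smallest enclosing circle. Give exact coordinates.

Side lengths²: AB² = 90, AC² = 117, BC² = 81.
Since AC² = 117 < 90 + 81 = 171, the triangle is acute, so the smallest enclosing circle is the circumcircle.
Circumcentre = (0.5, 1.5), r² = 32.5.
Centre = (0.5, 1.5).

(0.5, 1.5)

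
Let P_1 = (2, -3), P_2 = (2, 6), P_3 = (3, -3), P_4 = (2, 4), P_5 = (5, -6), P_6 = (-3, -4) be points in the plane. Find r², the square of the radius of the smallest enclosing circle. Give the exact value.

1445/36

A smallest enclosing disk is always determined by at most three of the input points on its boundary.
The minimum enclosing circle is determined by three boundary points: P_2, P_5, P_6.
Their circumcentre is (13/6, -1/3) with r² = 1445/36.
The farthest remaining point P_4 is at distance² 677/36 ≤ 1445/36.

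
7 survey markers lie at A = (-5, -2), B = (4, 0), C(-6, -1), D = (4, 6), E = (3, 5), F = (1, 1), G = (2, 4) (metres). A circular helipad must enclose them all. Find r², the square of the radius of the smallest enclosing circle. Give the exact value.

37.25

The farthest pair is C–D with squared distance 149. The circle on this segment as diameter has centre (-1, 2.5) and r² = 149/4 = 37.25.
Check A: distance² to centre = 36.25 ≤ 37.25, so it lies inside.
All remaining points lie in this disk, and no smaller disk contains both endpoints, so this is the minimum enclosing circle.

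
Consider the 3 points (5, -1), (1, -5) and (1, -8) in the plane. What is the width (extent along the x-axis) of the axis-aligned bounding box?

4

max x = 5, min x = 1, so width = 4.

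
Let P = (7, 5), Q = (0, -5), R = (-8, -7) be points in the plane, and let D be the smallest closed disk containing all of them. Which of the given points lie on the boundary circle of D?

Side lengths²: PQ² = 149, PR² = 369, QR² = 68.
Since PR² = 369 ≥ 149 + 68 = 217, the angle opposite PR is not acute, so the smallest enclosing circle has PR as diameter.
Centre = midpoint of PR = (-0.5, -1), r² = 369/4 = 92.25.
The points at distance exactly r from the centre are P, R — 2 points.

P, R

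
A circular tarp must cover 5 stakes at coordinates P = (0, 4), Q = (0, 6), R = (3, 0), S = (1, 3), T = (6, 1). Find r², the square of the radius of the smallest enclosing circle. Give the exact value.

A smallest enclosing disk is always determined by at most three of the input points on its boundary.
The farthest pair is Q–T with squared distance 61. The circle on this segment as diameter has centre (3, 3.5) and r² = 61/4 = 15.25.
Check P: distance² to centre = 9.25 ≤ 15.25, so it lies inside.
All remaining points lie in this disk, and no smaller disk contains both endpoints, so this is the minimum enclosing circle.

15.25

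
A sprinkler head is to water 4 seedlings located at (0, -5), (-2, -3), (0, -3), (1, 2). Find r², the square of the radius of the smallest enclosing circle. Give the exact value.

12.5

By Welzl's lemma the MEC is supported by two points (diametrically opposite) or three points (on a circumcircle).
The farthest pair is (0, -5)–(1, 2) with squared distance 50. The circle on this segment as diameter has centre (0.5, -1.5) and r² = 50/4 = 12.5.
Check (-2, -3): distance² to centre = 8.5 ≤ 12.5, so it lies inside.
All remaining points lie in this disk, and no smaller disk contains both endpoints, so this is the minimum enclosing circle.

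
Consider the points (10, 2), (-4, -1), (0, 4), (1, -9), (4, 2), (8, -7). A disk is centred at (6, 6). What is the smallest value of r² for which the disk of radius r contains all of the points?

250

The required radius is the distance from (6, 6) to the farthest point.
Squared distances: 32, 149, 40, 250, 20, 173.
Maximum is 250, attained at (1, -9).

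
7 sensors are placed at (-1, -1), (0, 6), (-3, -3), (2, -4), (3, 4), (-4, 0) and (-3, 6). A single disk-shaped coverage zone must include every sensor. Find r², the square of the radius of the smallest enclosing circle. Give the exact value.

31.25

By Welzl's lemma the MEC is supported by two points (diametrically opposite) or three points (on a circumcircle).
The farthest pair is (2, -4)–(-3, 6) with squared distance 125. The circle on this segment as diameter has centre (-0.5, 1) and r² = 125/4 = 31.25.
Check (-1, -1): distance² to centre = 4.25 ≤ 31.25, so it lies inside.
All remaining points lie in this disk, and no smaller disk contains both endpoints, so this is the minimum enclosing circle.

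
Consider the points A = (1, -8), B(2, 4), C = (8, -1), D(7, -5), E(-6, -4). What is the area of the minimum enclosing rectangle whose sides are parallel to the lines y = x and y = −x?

119

In coordinates u = x + y, v = x − y the rectangle is axis-aligned; the map (x,y)→(u,v) scales areas by 2.
u-values: -7, 6, 7, 2, -10; range = 7 − (-10) = 17.
v-values: 9, -2, 9, 12, -2; range = 12 − (-2) = 14.
Area = (17 × 14) / 2 = 119.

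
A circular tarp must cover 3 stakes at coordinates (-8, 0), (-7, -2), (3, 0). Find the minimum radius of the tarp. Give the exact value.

Call the three points A, B, C in the order given.
Side lengths²: AB² = 5, AC² = 121, BC² = 104.
Since AC² = 121 ≥ 104 + 5 = 109, the angle opposite AC is not acute, so the smallest enclosing circle has AC as diameter.
Centre = midpoint of AC = (-2.5, 0), r² = 121/4 = 30.25.
r = √(30.25) = 5.5.

5.5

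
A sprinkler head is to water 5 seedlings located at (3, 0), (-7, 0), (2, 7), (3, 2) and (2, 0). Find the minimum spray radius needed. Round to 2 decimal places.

The minimum enclosing circle is determined by three boundary points: (3, 0), (-7, 0), (2, 7).
Their circumcentre is (-2, 20/7) with r² = 1625/49.
The farthest remaining point (3, 2) is at distance² 1261/49 ≤ 1625/49.
r = √(1625/49) ≈ 5.76.

5.76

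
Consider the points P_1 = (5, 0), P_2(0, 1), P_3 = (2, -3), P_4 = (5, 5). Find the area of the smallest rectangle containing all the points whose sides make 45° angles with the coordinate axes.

33

In coordinates u = x + y, v = x − y the rectangle is axis-aligned; the map (x,y)→(u,v) scales areas by 2.
u-values: 5, 1, -1, 10; range = 10 − (-1) = 11.
v-values: 5, -1, 5, 0; range = 5 − (-1) = 6.
Area = (11 × 6) / 2 = 33.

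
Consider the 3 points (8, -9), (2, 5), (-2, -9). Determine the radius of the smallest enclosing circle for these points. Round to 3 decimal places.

Call the three points A, B, C in the order given.
Side lengths²: AB² = 232, AC² = 100, BC² = 212.
Since AB² = 232 < 212 + 100 = 312, the triangle is acute, so the smallest enclosing circle is the circumcircle.
Circumcentre = (3, -20/7), r² = 3074/49.
r = √(3074/49) ≈ 7.921.

7.921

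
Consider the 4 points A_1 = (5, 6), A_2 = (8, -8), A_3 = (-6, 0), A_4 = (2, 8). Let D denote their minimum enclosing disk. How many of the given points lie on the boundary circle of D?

3

A smallest enclosing disk is always determined by at most three of the input points on its boundary.
The minimum enclosing circle is determined by three boundary points: A_2, A_3, A_4.
Their circumcentre is (31/11, -9/11) with r² = 9490/121.
The farthest remaining point A_1 is at distance² 6201/121 ≤ 9490/121.
The points at distance exactly r from the centre are A_2, A_3, A_4 — 3 points.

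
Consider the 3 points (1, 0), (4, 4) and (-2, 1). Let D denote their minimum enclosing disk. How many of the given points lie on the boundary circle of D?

Call the three points A, B, C in the order given.
Side lengths²: AB² = 25, AC² = 10, BC² = 45.
Since BC² = 45 ≥ 25 + 10 = 35, the angle opposite BC is not acute, so the smallest enclosing circle has BC as diameter.
Centre = midpoint of BC = (1, 2.5), r² = 45/4 = 11.25.
The points at distance exactly r from the centre are (4, 4), (-2, 1) — 2 points.

2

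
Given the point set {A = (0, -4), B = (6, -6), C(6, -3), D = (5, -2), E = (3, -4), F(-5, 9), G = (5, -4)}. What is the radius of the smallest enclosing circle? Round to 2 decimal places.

The minimum enclosing circle of a finite set is fixed by two of the points (as a diameter) or three (as a circumcircle).
The farthest pair is B–F with squared distance 346. The circle on this segment as diameter has centre (0.5, 1.5) and r² = 346/4 = 86.5.
Check A: distance² to centre = 30.5 ≤ 86.5, so it lies inside.
All remaining points lie in this disk, and no smaller disk contains both endpoints, so this is the minimum enclosing circle.
r = √(86.5) ≈ 9.30.

9.30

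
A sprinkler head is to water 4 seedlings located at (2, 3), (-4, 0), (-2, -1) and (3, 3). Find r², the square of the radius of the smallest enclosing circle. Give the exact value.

The farthest pair is (-4, 0)–(3, 3) with squared distance 58. The circle on this segment as diameter has centre (-0.5, 1.5) and r² = 58/4 = 14.5.
Check (2, 3): distance² to centre = 8.5 ≤ 14.5, so it lies inside.
All remaining points lie in this disk, and no smaller disk contains both endpoints, so this is the minimum enclosing circle.

14.5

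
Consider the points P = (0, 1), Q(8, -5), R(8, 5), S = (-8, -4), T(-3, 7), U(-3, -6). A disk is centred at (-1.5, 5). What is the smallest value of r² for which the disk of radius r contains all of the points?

The required radius is the distance from (-1.5, 5) to the farthest point.
Squared distances: 18.25, 190.25, 90.25, 123.25, 6.25, 123.25.
Maximum is 190.25, attained at Q.

190.25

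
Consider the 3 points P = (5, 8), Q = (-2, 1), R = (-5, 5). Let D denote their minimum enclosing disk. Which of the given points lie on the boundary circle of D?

P, Q, R

Side lengths²: PQ² = 98, PR² = 109, QR² = 25.
Since PR² = 109 < 98 + 25 = 123, the triangle is acute, so the smallest enclosing circle is the circumcircle.
Circumcentre = (3/14, 81/14), r² = 2725/98.
The points at distance exactly r from the centre are P, Q, R — 3 points.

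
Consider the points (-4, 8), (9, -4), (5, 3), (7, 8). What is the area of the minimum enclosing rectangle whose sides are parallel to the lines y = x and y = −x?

In coordinates u = x + y, v = x − y the rectangle is axis-aligned; the map (x,y)→(u,v) scales areas by 2.
u-values: 4, 5, 8, 15; range = 15 − 4 = 11.
v-values: -12, 13, 2, -1; range = 13 − (-12) = 25.
Area = (11 × 25) / 2 = 137.5.

137.5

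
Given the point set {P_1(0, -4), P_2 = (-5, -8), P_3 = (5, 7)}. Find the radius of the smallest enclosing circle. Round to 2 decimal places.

Side lengths²: P_1P_2² = 41, P_1P_3² = 146, P_2P_3² = 325.
Since P_2P_3² = 325 ≥ 146 + 41 = 187, the angle opposite P_2P_3 is not acute, so the smallest enclosing circle has P_2P_3 as diameter.
Centre = midpoint of P_2P_3 = (0, -0.5), r² = 325/4 = 81.25.
r = √(81.25) ≈ 9.01.

9.01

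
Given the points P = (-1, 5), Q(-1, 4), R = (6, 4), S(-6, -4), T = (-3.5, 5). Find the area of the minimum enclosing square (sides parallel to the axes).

144

The bounding box has width 12 and height 9.
An axis-aligned square enclosing the set must have side ≥ max(width, height).
So the minimum side is max(12, 9) = 12.
Area = 12² = 144.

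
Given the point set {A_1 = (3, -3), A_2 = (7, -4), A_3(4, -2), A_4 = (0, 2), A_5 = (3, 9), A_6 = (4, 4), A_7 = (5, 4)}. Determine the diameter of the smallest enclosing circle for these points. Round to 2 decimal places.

13.60

By Welzl's lemma the MEC is supported by two points (diametrically opposite) or three points (on a circumcircle).
The farthest pair is A_2–A_5 with squared distance 185. The circle on this segment as diameter has centre (5, 2.5) and r² = 185/4 = 46.25.
Check A_1: distance² to centre = 34.25 ≤ 46.25, so it lies inside.
All remaining points lie in this disk, and no smaller disk contains both endpoints, so this is the minimum enclosing circle.
Diameter = 2r = 2√(46.25) ≈ 13.60.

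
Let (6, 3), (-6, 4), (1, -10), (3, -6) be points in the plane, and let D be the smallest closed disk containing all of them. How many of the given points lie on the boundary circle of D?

The minimum enclosing circle of a finite set is fixed by two of the points (as a diameter) or three (as a circumcircle).
The minimum enclosing circle is determined by three boundary points: (6, 3), (-6, 4), (1, -10).
Their circumcentre is (-21/46, -91/46) with r² = 70325/1058.
The farthest remaining point (3, -6) is at distance² 29753/1058 ≤ 70325/1058.
The points at distance exactly r from the centre are (6, 3), (-6, 4), (1, -10) — 3 points.

3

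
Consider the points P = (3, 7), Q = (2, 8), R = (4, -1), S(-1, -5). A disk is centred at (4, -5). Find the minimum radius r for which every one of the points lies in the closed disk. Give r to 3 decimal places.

The required radius is the distance from (4, -5) to the farthest point.
Squared distances: 145, 173, 16, 25.
Maximum is 173, attained at Q.
r = √173 ≈ 13.153.

13.153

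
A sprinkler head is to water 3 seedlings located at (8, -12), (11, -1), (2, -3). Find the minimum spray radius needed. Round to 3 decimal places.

Call the three points A, B, C in the order given.
Side lengths²: AB² = 130, AC² = 117, BC² = 85.
Since AB² = 130 < 117 + 85 = 202, the triangle is acute, so the smallest enclosing circle is the circumcircle.
Circumcentre = (457/62, -367/62), r² = 71825/1922.
r = √(71825/1922) ≈ 6.113.

6.113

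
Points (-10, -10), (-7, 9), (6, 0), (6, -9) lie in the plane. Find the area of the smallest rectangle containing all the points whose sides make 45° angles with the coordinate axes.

403

In coordinates u = x + y, v = x − y the rectangle is axis-aligned; the map (x,y)→(u,v) scales areas by 2.
u-values: -20, 2, 6, -3; range = 6 − (-20) = 26.
v-values: 0, -16, 6, 15; range = 15 − (-16) = 31.
Area = (26 × 31) / 2 = 403.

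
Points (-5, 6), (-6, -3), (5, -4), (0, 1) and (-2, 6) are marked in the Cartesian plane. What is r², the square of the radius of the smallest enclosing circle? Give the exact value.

50.02

The minimum enclosing circle is determined by three boundary points: (-5, 6), (-6, -3), (5, -4).
Their circumcentre is (-0.1, 0.9) with r² = 50.02.
The farthest remaining point (-2, 6) is at distance² 29.62 ≤ 50.02.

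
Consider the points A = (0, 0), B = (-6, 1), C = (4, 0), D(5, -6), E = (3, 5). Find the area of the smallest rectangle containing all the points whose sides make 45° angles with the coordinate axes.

In coordinates u = x + y, v = x − y the rectangle is axis-aligned; the map (x,y)→(u,v) scales areas by 2.
u-values: 0, -5, 4, -1, 8; range = 8 − (-5) = 13.
v-values: 0, -7, 4, 11, -2; range = 11 − (-7) = 18.
Area = (13 × 18) / 2 = 117.

117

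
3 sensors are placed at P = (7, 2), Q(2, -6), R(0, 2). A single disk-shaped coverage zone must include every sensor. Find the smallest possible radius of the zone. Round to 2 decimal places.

4.86

Side lengths²: PQ² = 89, PR² = 49, QR² = 68.
Since PQ² = 89 < 68 + 49 = 117, the triangle is acute, so the smallest enclosing circle is the circumcircle.
Circumcentre = (3.5, -1.375), r² = 23.640625.
r = √(23.640625) ≈ 4.86.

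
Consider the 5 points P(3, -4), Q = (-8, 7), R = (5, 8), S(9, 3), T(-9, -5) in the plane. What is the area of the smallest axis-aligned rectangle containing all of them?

234

x ranges over [-9, 9], width 18.
y ranges over [-5, 8], height 13.
Area = 18 × 13 = 234.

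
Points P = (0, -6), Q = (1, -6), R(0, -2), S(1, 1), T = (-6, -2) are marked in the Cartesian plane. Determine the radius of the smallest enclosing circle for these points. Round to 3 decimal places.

By Welzl's lemma the MEC is supported by two points (diametrically opposite) or three points (on a circumcircle).
The minimum enclosing circle is determined by three boundary points: Q, S, T.
Their circumcentre is (-23/14, -2.5) with r² = 1885/98.
The farthest remaining point P is at distance² 1465/98 ≤ 1885/98.
r = √(1885/98) ≈ 4.386.

4.386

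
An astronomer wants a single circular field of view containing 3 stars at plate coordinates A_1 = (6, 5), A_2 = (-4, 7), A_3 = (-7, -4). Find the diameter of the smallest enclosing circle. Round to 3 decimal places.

15.811

Side lengths²: A_1A_2² = 104, A_1A_3² = 250, A_2A_3² = 130.
Since A_1A_3² = 250 ≥ 130 + 104 = 234, the angle opposite A_1A_3 is not acute, so the smallest enclosing circle has A_1A_3 as diameter.
Centre = midpoint of A_1A_3 = (-0.5, 0.5), r² = 250/4 = 62.5.
Diameter = 2r = 2√(62.5) ≈ 15.811.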